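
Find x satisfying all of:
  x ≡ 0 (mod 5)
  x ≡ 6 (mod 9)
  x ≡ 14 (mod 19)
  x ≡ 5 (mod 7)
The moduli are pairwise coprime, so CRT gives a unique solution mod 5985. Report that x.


Product of moduli M = 5 · 9 · 19 · 7 = 5985.
Merge one congruence at a time:
  Start: x ≡ 0 (mod 5).
  Combine with x ≡ 6 (mod 9); new modulus lcm = 45.
    Write x = 0 + 5·t and substitute into x ≡ 6 (mod 9): 5·t ≡ 6 − 0 = 6 (mod 9).
    The inverse of 5 mod 9 is 2 (since 5·2 = 10 = 1·9 + 1), so t ≡ 2·6 = 12 ≡ 3 (mod 9).
    Then x = 0 + 5·3 = 15, valid modulo lcm(5, 9) = 45: x ≡ 15 (mod 45).
  Combine with x ≡ 14 (mod 19); new modulus lcm = 855.
    Write x = 15 + 45·t and substitute into x ≡ 14 (mod 19): 45·t ≡ 14 − 15 = -1 (mod 19).
    Reduce coefficients mod 19: 7·t ≡ 18 (mod 19).
    The inverse of 7 mod 19 is 11 (since 7·11 = 77 = 4·19 + 1), so t ≡ 11·18 = 198 ≡ 8 (mod 19).
    Then x = 15 + 45·8 = 375, valid modulo lcm(45, 19) = 855: x ≡ 375 (mod 855).
  Combine with x ≡ 5 (mod 7); new modulus lcm = 5985.
    Write x = 375 + 855·t and substitute into x ≡ 5 (mod 7): 855·t ≡ 5 − 375 = -370 (mod 7).
    Reduce coefficients mod 7: 1·t ≡ 1 (mod 7).
    So t ≡ 1 (mod 7).
    Then x = 375 + 855·1 = 1230, valid modulo lcm(855, 7) = 5985: x ≡ 1230 (mod 5985).
Verify against each original: 1230 mod 5 = 0, 1230 mod 9 = 6, 1230 mod 19 = 14, 1230 mod 7 = 5.

x ≡ 1230 (mod 5985).


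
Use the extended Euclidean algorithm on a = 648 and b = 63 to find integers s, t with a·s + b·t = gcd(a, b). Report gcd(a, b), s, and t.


Euclidean algorithm on (648, 63) — divide until remainder is 0:
  648 = 10 · 63 + 18
  63 = 3 · 18 + 9
  18 = 2 · 9 + 0
gcd(648, 63) = 9.
Track Bezout coefficients alongside the remainders: start with r₀ = 648 = a·1 + b·0 (s = 1, t = 0) and r₁ = 63 = a·0 + b·1 (s = 0, t = 1); each new remainder r_{k+1} = r_{k-1} − q_k·r_k inherits s_{k+1} = s_{k-1} − q_k·s_k, t_{k+1} = t_{k-1} − q_k·t_k, so r_k = a·s_k + b·t_k at every step:
  q = 10: r = 18, s = 1 − 10·0 = 1, t = 0 − 10·1 = -10  (check: 648·1 + 63·(-10) = 18)
  q = 3: r = 9, s = 0 − 3·1 = -3, t = 1 − 3·(-10) = 31  (check: 648·(-3) + 63·31 = 9)
The row with r = 9 (the gcd) gives the Bezout coefficients s = -3, t = 31.
Result: 648 · (-3) + 63 · (31) = 9.

gcd(648, 63) = 9; s = -3, t = 31 (check: 648·(-3) + 63·31 = 9).


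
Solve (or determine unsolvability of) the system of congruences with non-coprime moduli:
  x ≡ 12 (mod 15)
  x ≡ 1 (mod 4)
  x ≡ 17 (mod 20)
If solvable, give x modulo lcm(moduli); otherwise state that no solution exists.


Moduli 15, 4, 20 are not pairwise coprime, so CRT works modulo lcm(m_i) when all pairwise compatibility conditions hold.
Pairwise compatibility: gcd(m_i, m_j) must divide a_i - a_j for every pair.
Merge one congruence at a time:
  Start: x ≡ 12 (mod 15).
  Combine with x ≡ 1 (mod 4): gcd(15, 4) = 1; 1 - 12 = -11, which IS divisible by 1, so compatible.
    Write x = 12 + 15·t and substitute into x ≡ 1 (mod 4): 15·t ≡ 1 − 12 = -11 (mod 4).
    Reduce coefficients mod 4: 3·t ≡ 1 (mod 4).
    The inverse of 3 mod 4 is 3 (since 3·3 = 9 = 2·4 + 1), so t ≡ 3·1 = 3 ≡ 3 (mod 4).
    Then x = 12 + 15·3 = 57, valid modulo lcm(15, 4) = 60: x ≡ 57 (mod 60).
  Combine with x ≡ 17 (mod 20): gcd(60, 20) = 20; 17 - 57 = -40, which IS divisible by 20, so compatible.
    Write x = 57 + 60·t and substitute into x ≡ 17 (mod 20): 60·t ≡ 17 − 57 = -40 (mod 20).
    Divide the congruence (and modulus) by g = 20: 3·t ≡ -2 (mod 1).
    Modulo 1 every t works; take t = 0.
    Then x = 57 + 60·0 = 57, valid modulo lcm(60, 20) = 60: x ≡ 57 (mod 60).
Verify: 57 mod 15 = 12, 57 mod 4 = 1, 57 mod 20 = 17.

x ≡ 57 (mod 60).


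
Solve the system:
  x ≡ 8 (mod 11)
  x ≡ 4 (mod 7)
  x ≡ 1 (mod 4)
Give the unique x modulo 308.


Moduli 11, 7, 4 are pairwise coprime; by CRT there is a unique solution modulo M = 11 · 7 · 4 = 308.
Solve pairwise, accumulating the modulus:
  Start with x ≡ 8 (mod 11).
  Combine with x ≡ 4 (mod 7): since gcd(11, 7) = 1, we get a unique residue mod 77.
    Write x = 8 + 11·t and substitute into x ≡ 4 (mod 7): 11·t ≡ 4 − 8 = -4 (mod 7).
    Reduce coefficients mod 7: 4·t ≡ 3 (mod 7).
    The inverse of 4 mod 7 is 2 (since 4·2 = 8 = 1·7 + 1), so t ≡ 2·3 = 6 ≡ 6 (mod 7).
    Then x = 8 + 11·6 = 74, valid modulo lcm(11, 7) = 77: x ≡ 74 (mod 77).
  Combine with x ≡ 1 (mod 4): since gcd(77, 4) = 1, we get a unique residue mod 308.
    Write x = 74 + 77·t and substitute into x ≡ 1 (mod 4): 77·t ≡ 1 − 74 = -73 (mod 4).
    Reduce coefficients mod 4: 1·t ≡ 3 (mod 4).
    So t ≡ 3 (mod 4).
    Then x = 74 + 77·3 = 305, valid modulo lcm(77, 4) = 308: x ≡ 305 (mod 308).
Verify: 305 mod 11 = 8 ✓, 305 mod 7 = 4 ✓, 305 mod 4 = 1 ✓.

x ≡ 305 (mod 308).


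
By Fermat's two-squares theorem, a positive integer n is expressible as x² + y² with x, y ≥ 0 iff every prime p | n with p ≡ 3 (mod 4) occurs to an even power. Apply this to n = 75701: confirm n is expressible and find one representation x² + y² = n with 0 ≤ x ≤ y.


Step 1: Factor n = 75701 = 17 · 61 · 73.
Step 2: Check the mod-4 condition on each prime factor: 17 ≡ 1 (mod 4), exponent 1; 61 ≡ 1 (mod 4), exponent 1; 73 ≡ 1 (mod 4), exponent 1.
All primes ≡ 3 (mod 4) appear to even exponent (or don't appear), so by the two-squares theorem n IS expressible as a sum of two squares.
Step 3: Build a representation. Here n = 17 · 61 · 73 is a product of primes ≡ 1 (mod 4). Each prime p ≡ 1 (mod 4) is itself a sum of two squares; find a² by testing p − a² for a perfect square:
  17: 17 − 1² = 16 = 4² ⇒ 17 = 1² + 4².
  61: 61 − 1² = 60, 61 − 2² = 57, 61 − 3² = 52, 61 − 4² = 45, 61 − 5² = 36 = 6² ⇒ 61 = 5² + 6².
  73: 73 − 1² = 72, 73 − 2² = 69, 73 − 3² = 64 = 8² ⇒ 73 = 3² + 8².
  Combine using the Brahmagupta–Fibonacci identity (a² + b²)(c² + d²) = (ac − bd)² + (ad + bc)² = (ac + bd)² + (ad − bc)²:
  17 · 61 = 1037: from (1² + 4²)(5² + 6²), take (1·5 − 4·6, 1·6 + 4·5) = (5 − 24, 6 + 20) = (-19, 26); dropping signs (only squares matter) gives (19, 26); check 19² + 26² = 361 + 676 = 1037 ✓.
  1037 · 73 = 75701: from (19² + 26²)(3² + 8²), take (19·3 − 26·8, 19·8 + 26·3) = (57 − 208, 152 + 78) = (-151, 230); dropping signs (only squares matter) gives (151, 230); check 151² + 230² = 22801 + 52900 = 75701 ✓.
Step 4: Order so x ≤ y and verify: 151² + 230² = 22801 + 52900 = 75701 = n. ✓

n = 75701 = 151² + 230² (one valid representation with x ≤ y).


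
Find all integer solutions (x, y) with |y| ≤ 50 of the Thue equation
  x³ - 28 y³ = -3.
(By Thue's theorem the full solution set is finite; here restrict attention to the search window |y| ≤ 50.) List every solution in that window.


The equation is x³ - 28y³ = -3. For fixed y, x³ = 28·y³ − 3, so a solution requires the RHS to be a perfect cube.
Strategy: iterate y from -50 to 50, compute RHS = 28·y³ − 3, and check whether it is a (positive or negative) perfect cube.
Check small values of y:
  y = 0: RHS = -3 is not a perfect cube.
  y = 1: RHS = 25 is not a perfect cube.
  y = -1: RHS = -31 is not a perfect cube.
  y = 2: RHS = 221 is not a perfect cube.
  y = -2: RHS = -227 is not a perfect cube.
  y = 3: RHS = 753 is not a perfect cube.
  y = -3: RHS = -759 is not a perfect cube.
Continuing the search up to |y| = 50 finds no solutions either.
No (x, y) in the scanned range satisfies the equation.

No integer solutions with |y| ≤ 50.


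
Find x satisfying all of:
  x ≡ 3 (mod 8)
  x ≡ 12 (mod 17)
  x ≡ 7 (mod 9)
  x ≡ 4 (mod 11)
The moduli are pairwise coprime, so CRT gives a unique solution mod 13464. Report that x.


Product of moduli M = 8 · 17 · 9 · 11 = 13464.
Merge one congruence at a time:
  Start: x ≡ 3 (mod 8).
  Combine with x ≡ 12 (mod 17); new modulus lcm = 136.
    Write x = 3 + 8·t and substitute into x ≡ 12 (mod 17): 8·t ≡ 12 − 3 = 9 (mod 17).
    The inverse of 8 mod 17 is 15 (since 8·15 = 120 = 7·17 + 1), so t ≡ 15·9 = 135 ≡ 16 (mod 17).
    Then x = 3 + 8·16 = 131, valid modulo lcm(8, 17) = 136: x ≡ 131 (mod 136).
  Combine with x ≡ 7 (mod 9); new modulus lcm = 1224.
    Write x = 131 + 136·t and substitute into x ≡ 7 (mod 9): 136·t ≡ 7 − 131 = -124 (mod 9).
    Reduce coefficients mod 9: 1·t ≡ 2 (mod 9).
    So t ≡ 2 (mod 9).
    Then x = 131 + 136·2 = 403, valid modulo lcm(136, 9) = 1224: x ≡ 403 (mod 1224).
  Combine with x ≡ 4 (mod 11); new modulus lcm = 13464.
    Write x = 403 + 1224·t and substitute into x ≡ 4 (mod 11): 1224·t ≡ 4 − 403 = -399 (mod 11).
    Reduce coefficients mod 11: 3·t ≡ 8 (mod 11).
    The inverse of 3 mod 11 is 4 (since 3·4 = 12 = 1·11 + 1), so t ≡ 4·8 = 32 ≡ 10 (mod 11).
    Then x = 403 + 1224·10 = 12643, valid modulo lcm(1224, 11) = 13464: x ≡ 12643 (mod 13464).
Verify against each original: 12643 mod 8 = 3, 12643 mod 17 = 12, 12643 mod 9 = 7, 12643 mod 11 = 4.

x ≡ 12643 (mod 13464).


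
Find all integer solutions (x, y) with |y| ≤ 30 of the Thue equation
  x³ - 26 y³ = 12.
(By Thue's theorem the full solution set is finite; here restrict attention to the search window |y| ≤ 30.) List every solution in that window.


The equation is x³ - 26y³ = 12. For fixed y, x³ = 26·y³ + 12, so a solution requires the RHS to be a perfect cube.
Strategy: iterate y from -30 to 30, compute RHS = 26·y³ + 12, and check whether it is a (positive or negative) perfect cube.
Check small values of y:
  y = 0: RHS = 12 is not a perfect cube.
  y = 1: RHS = 38 is not a perfect cube.
  y = -1: RHS = -14 is not a perfect cube.
  y = 2: RHS = 220 is not a perfect cube.
  y = -2: RHS = -196 is not a perfect cube.
  y = 3: RHS = 714 is not a perfect cube.
  y = -3: RHS = -690 is not a perfect cube.
Continuing the search up to |y| = 30 finds no solutions either.
No (x, y) in the scanned range satisfies the equation.

No integer solutions with |y| ≤ 30.


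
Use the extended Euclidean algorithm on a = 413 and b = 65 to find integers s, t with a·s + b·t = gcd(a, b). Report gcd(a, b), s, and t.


Euclidean algorithm on (413, 65) — divide until remainder is 0:
  413 = 6 · 65 + 23
  65 = 2 · 23 + 19
  23 = 1 · 19 + 4
  19 = 4 · 4 + 3
  4 = 1 · 3 + 1
  3 = 3 · 1 + 0
gcd(413, 65) = 1.
Track Bezout coefficients alongside the remainders: start with r₀ = 413 = a·1 + b·0 (s = 1, t = 0) and r₁ = 65 = a·0 + b·1 (s = 0, t = 1); each new remainder r_{k+1} = r_{k-1} − q_k·r_k inherits s_{k+1} = s_{k-1} − q_k·s_k, t_{k+1} = t_{k-1} − q_k·t_k, so r_k = a·s_k + b·t_k at every step:
  q = 6: r = 23, s = 1 − 6·0 = 1, t = 0 − 6·1 = -6  (check: 413·1 + 65·(-6) = 23)
  q = 2: r = 19, s = 0 − 2·1 = -2, t = 1 − 2·(-6) = 13  (check: 413·(-2) + 65·13 = 19)
  q = 1: r = 4, s = 1 − 1·(-2) = 3, t = -6 − 1·13 = -19  (check: 413·3 + 65·(-19) = 4)
  q = 4: r = 3, s = -2 − 4·3 = -14, t = 13 − 4·(-19) = 89  (check: 413·(-14) + 65·89 = 3)
  q = 1: r = 1, s = 3 − 1·(-14) = 17, t = -19 − 1·89 = -108  (check: 413·17 + 65·(-108) = 1)
The row with r = 1 (the gcd) gives the Bezout coefficients s = 17, t = -108.
Result: 413 · (17) + 65 · (-108) = 1.

gcd(413, 65) = 1; s = 17, t = -108 (check: 413·17 + 65·(-108) = 1).


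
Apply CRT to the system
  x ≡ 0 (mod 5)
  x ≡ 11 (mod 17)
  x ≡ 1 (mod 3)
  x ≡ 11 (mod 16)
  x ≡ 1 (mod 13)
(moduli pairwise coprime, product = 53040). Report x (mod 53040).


Product of moduli M = 5 · 17 · 3 · 16 · 13 = 53040.
Merge one congruence at a time:
  Start: x ≡ 0 (mod 5).
  Combine with x ≡ 11 (mod 17); new modulus lcm = 85.
    Write x = 0 + 5·t and substitute into x ≡ 11 (mod 17): 5·t ≡ 11 − 0 = 11 (mod 17).
    The inverse of 5 mod 17 is 7 (since 5·7 = 35 = 2·17 + 1), so t ≡ 7·11 = 77 ≡ 9 (mod 17).
    Then x = 0 + 5·9 = 45, valid modulo lcm(5, 17) = 85: x ≡ 45 (mod 85).
  Combine with x ≡ 1 (mod 3); new modulus lcm = 255.
    Write x = 45 + 85·t and substitute into x ≡ 1 (mod 3): 85·t ≡ 1 − 45 = -44 (mod 3).
    Reduce coefficients mod 3: 1·t ≡ 1 (mod 3).
    So t ≡ 1 (mod 3).
    Then x = 45 + 85·1 = 130, valid modulo lcm(85, 3) = 255: x ≡ 130 (mod 255).
  Combine with x ≡ 11 (mod 16); new modulus lcm = 4080.
    Write x = 130 + 255·t and substitute into x ≡ 11 (mod 16): 255·t ≡ 11 − 130 = -119 (mod 16).
    Reduce coefficients mod 16: 15·t ≡ 9 (mod 16).
    The inverse of 15 mod 16 is 15 (since 15·15 = 225 = 14·16 + 1), so t ≡ 15·9 = 135 ≡ 7 (mod 16).
    Then x = 130 + 255·7 = 1915, valid modulo lcm(255, 16) = 4080: x ≡ 1915 (mod 4080).
  Combine with x ≡ 1 (mod 13); new modulus lcm = 53040.
    Write x = 1915 + 4080·t and substitute into x ≡ 1 (mod 13): 4080·t ≡ 1 − 1915 = -1914 (mod 13).
    Reduce coefficients mod 13: 11·t ≡ 10 (mod 13).
    The inverse of 11 mod 13 is 6 (since 11·6 = 66 = 5·13 + 1), so t ≡ 6·10 = 60 ≡ 8 (mod 13).
    Then x = 1915 + 4080·8 = 34555, valid modulo lcm(4080, 13) = 53040: x ≡ 34555 (mod 53040).
Verify against each original: 34555 mod 5 = 0, 34555 mod 17 = 11, 34555 mod 3 = 1, 34555 mod 16 = 11, 34555 mod 13 = 1.

x ≡ 34555 (mod 53040).


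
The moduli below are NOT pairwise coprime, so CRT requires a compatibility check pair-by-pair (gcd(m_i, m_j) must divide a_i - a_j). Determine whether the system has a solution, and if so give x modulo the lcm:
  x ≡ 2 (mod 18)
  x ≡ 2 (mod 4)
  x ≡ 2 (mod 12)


Moduli 18, 4, 12 are not pairwise coprime, so CRT works modulo lcm(m_i) when all pairwise compatibility conditions hold.
Pairwise compatibility: gcd(m_i, m_j) must divide a_i - a_j for every pair.
Merge one congruence at a time:
  Start: x ≡ 2 (mod 18).
  Combine with x ≡ 2 (mod 4): gcd(18, 4) = 2; 2 - 2 = 0, which IS divisible by 2, so compatible.
    Write x = 2 + 18·t and substitute into x ≡ 2 (mod 4): 18·t ≡ 2 − 2 = 0 (mod 4).
    Divide the congruence (and modulus) by g = 2: 9·t ≡ 0 (mod 2).
    Reduce coefficients mod 2: 1·t ≡ 0 (mod 2).
    So t ≡ 0 (mod 2).
    Then x = 2 + 18·0 = 2, valid modulo lcm(18, 4) = 36: x ≡ 2 (mod 36).
  Combine with x ≡ 2 (mod 12): gcd(36, 12) = 12; 2 - 2 = 0, which IS divisible by 12, so compatible.
    Write x = 2 + 36·t and substitute into x ≡ 2 (mod 12): 36·t ≡ 2 − 2 = 0 (mod 12).
    Divide the congruence (and modulus) by g = 12: 3·t ≡ 0 (mod 1).
    Modulo 1 every t works; take t = 0.
    Then x = 2 + 36·0 = 2, valid modulo lcm(36, 12) = 36: x ≡ 2 (mod 36).
Verify: 2 mod 18 = 2, 2 mod 4 = 2, 2 mod 12 = 2.

x ≡ 2 (mod 36).


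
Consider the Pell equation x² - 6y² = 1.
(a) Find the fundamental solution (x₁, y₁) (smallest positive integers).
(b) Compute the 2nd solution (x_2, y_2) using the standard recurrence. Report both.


Step 1: Find the fundamental solution (x₁, y₁) of x² - 6y² = 1.
  Expand √6 as a continued fraction. a₀ = ⌊√6⌋ = 2; iterate m_{k+1} = d_k·a_k − m_k, d_{k+1} = (6 − m_{k+1}²)/d_k, a_{k+1} = ⌊(a₀ + m_{k+1})/d_{k+1}⌋ (starting m₀ = 0, d₀ = 1), with convergents p_k = a_k·p_{k-1} + p_{k-2}, q_k = a_k·q_{k-1} + q_{k-2} (p₋₁ = 1, q₋₁ = 0):
  k = 0: a₀ = 2; p₀/q₀ = 2/1; p₀² − 6·q₀² = 4 − 6 = -2.
  k = 1: m = 2, d = 2, a = ⌊(2 + 2)/2⌋ = 2; p/q = (2·2 + 1)/(2·1 + 0) = 5/2; p² − 6·q² = 25 − 24 = 1.
  The first convergent with p² − 6·q² = 1 gives the fundamental solution (x₁, y₁) = (5, 2).
Step 2: Apply the recurrence (x_{n+1}, y_{n+1}) = (x₁x_n + 6y₁y_n, x₁y_n + y₁x_n) repeatedly.
  From (x_1, y_1) = (5, 2): x_2 = 5·5 + 6·2·2 = 49; y_2 = 5·2 + 2·5 = 20.
Step 3: Verify x_2² - 6·y_2² = 2401 - 2400 = 1 (should be 1). ✓

(x_1, y_1) = (5, 2); (x_2, y_2) = (49, 20).


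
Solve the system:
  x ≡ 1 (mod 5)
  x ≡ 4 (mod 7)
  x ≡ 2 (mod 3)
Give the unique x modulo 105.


Moduli 5, 7, 3 are pairwise coprime; by CRT there is a unique solution modulo M = 5 · 7 · 3 = 105.
Solve pairwise, accumulating the modulus:
  Start with x ≡ 1 (mod 5).
  Combine with x ≡ 4 (mod 7): since gcd(5, 7) = 1, we get a unique residue mod 35.
    Write x = 1 + 5·t and substitute into x ≡ 4 (mod 7): 5·t ≡ 4 − 1 = 3 (mod 7).
    The inverse of 5 mod 7 is 3 (since 5·3 = 15 = 2·7 + 1), so t ≡ 3·3 = 9 ≡ 2 (mod 7).
    Then x = 1 + 5·2 = 11, valid modulo lcm(5, 7) = 35: x ≡ 11 (mod 35).
  Combine with x ≡ 2 (mod 3): since gcd(35, 3) = 1, we get a unique residue mod 105.
    Write x = 11 + 35·t and substitute into x ≡ 2 (mod 3): 35·t ≡ 2 − 11 = -9 (mod 3).
    Reduce coefficients mod 3: 2·t ≡ 0 (mod 3).
    The inverse of 2 mod 3 is 2 (since 2·2 = 4 = 1·3 + 1), so t ≡ 2·0 = 0 ≡ 0 (mod 3).
    Then x = 11 + 35·0 = 11, valid modulo lcm(35, 3) = 105: x ≡ 11 (mod 105).
Verify: 11 mod 5 = 1 ✓, 11 mod 7 = 4 ✓, 11 mod 3 = 2 ✓.

x ≡ 11 (mod 105).


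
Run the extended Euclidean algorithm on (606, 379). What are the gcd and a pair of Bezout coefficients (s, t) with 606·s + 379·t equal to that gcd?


Euclidean algorithm on (606, 379) — divide until remainder is 0:
  606 = 1 · 379 + 227
  379 = 1 · 227 + 152
  227 = 1 · 152 + 75
  152 = 2 · 75 + 2
  75 = 37 · 2 + 1
  2 = 2 · 1 + 0
gcd(606, 379) = 1.
Track Bezout coefficients alongside the remainders: start with r₀ = 606 = a·1 + b·0 (s = 1, t = 0) and r₁ = 379 = a·0 + b·1 (s = 0, t = 1); each new remainder r_{k+1} = r_{k-1} − q_k·r_k inherits s_{k+1} = s_{k-1} − q_k·s_k, t_{k+1} = t_{k-1} − q_k·t_k, so r_k = a·s_k + b·t_k at every step:
  q = 1: r = 227, s = 1 − 1·0 = 1, t = 0 − 1·1 = -1  (check: 606·1 + 379·(-1) = 227)
  q = 1: r = 152, s = 0 − 1·1 = -1, t = 1 − 1·(-1) = 2  (check: 606·(-1) + 379·2 = 152)
  q = 1: r = 75, s = 1 − 1·(-1) = 2, t = -1 − 1·2 = -3  (check: 606·2 + 379·(-3) = 75)
  q = 2: r = 2, s = -1 − 2·2 = -5, t = 2 − 2·(-3) = 8  (check: 606·(-5) + 379·8 = 2)
  q = 37: r = 1, s = 2 − 37·(-5) = 187, t = -3 − 37·8 = -299  (check: 606·187 + 379·(-299) = 1)
The row with r = 1 (the gcd) gives the Bezout coefficients s = 187, t = -299.
Result: 606 · (187) + 379 · (-299) = 1.

gcd(606, 379) = 1; s = 187, t = -299 (check: 606·187 + 379·(-299) = 1).


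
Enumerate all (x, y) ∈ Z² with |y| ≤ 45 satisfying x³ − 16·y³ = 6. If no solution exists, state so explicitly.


The equation is x³ - 16y³ = 6. For fixed y, x³ = 16·y³ + 6, so a solution requires the RHS to be a perfect cube.
Strategy: iterate y from -45 to 45, compute RHS = 16·y³ + 6, and check whether it is a (positive or negative) perfect cube.
Check small values of y:
  y = 0: RHS = 6 is not a perfect cube.
  y = 1: RHS = 22 is not a perfect cube.
  y = -1: RHS = -10 is not a perfect cube.
  y = 2: RHS = 134 is not a perfect cube.
  y = -2: RHS = -122 is not a perfect cube.
  y = 3: RHS = 438 is not a perfect cube.
  y = -3: RHS = -426 is not a perfect cube.
Continuing the search up to |y| = 45 finds no solutions either.
No (x, y) in the scanned range satisfies the equation.

No integer solutions with |y| ≤ 45.


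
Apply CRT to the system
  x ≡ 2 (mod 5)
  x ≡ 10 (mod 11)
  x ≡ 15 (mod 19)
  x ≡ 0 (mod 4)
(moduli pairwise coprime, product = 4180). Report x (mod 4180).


Product of moduli M = 5 · 11 · 19 · 4 = 4180.
Merge one congruence at a time:
  Start: x ≡ 2 (mod 5).
  Combine with x ≡ 10 (mod 11); new modulus lcm = 55.
    Write x = 2 + 5·t and substitute into x ≡ 10 (mod 11): 5·t ≡ 10 − 2 = 8 (mod 11).
    The inverse of 5 mod 11 is 9 (since 5·9 = 45 = 4·11 + 1), so t ≡ 9·8 = 72 ≡ 6 (mod 11).
    Then x = 2 + 5·6 = 32, valid modulo lcm(5, 11) = 55: x ≡ 32 (mod 55).
  Combine with x ≡ 15 (mod 19); new modulus lcm = 1045.
    Write x = 32 + 55·t and substitute into x ≡ 15 (mod 19): 55·t ≡ 15 − 32 = -17 (mod 19).
    Reduce coefficients mod 19: 17·t ≡ 2 (mod 19).
    The inverse of 17 mod 19 is 9 (since 17·9 = 153 = 8·19 + 1), so t ≡ 9·2 = 18 ≡ 18 (mod 19).
    Then x = 32 + 55·18 = 1022, valid modulo lcm(55, 19) = 1045: x ≡ 1022 (mod 1045).
  Combine with x ≡ 0 (mod 4); new modulus lcm = 4180.
    Write x = 1022 + 1045·t and substitute into x ≡ 0 (mod 4): 1045·t ≡ 0 − 1022 = -1022 (mod 4).
    Reduce coefficients mod 4: 1·t ≡ 2 (mod 4).
    So t ≡ 2 (mod 4).
    Then x = 1022 + 1045·2 = 3112, valid modulo lcm(1045, 4) = 4180: x ≡ 3112 (mod 4180).
Verify against each original: 3112 mod 5 = 2, 3112 mod 11 = 10, 3112 mod 19 = 15, 3112 mod 4 = 0.

x ≡ 3112 (mod 4180).


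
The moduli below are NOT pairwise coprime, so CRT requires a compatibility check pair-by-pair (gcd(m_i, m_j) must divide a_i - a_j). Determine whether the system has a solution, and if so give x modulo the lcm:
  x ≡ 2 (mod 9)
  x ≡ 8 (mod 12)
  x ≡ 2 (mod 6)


Moduli 9, 12, 6 are not pairwise coprime, so CRT works modulo lcm(m_i) when all pairwise compatibility conditions hold.
Pairwise compatibility: gcd(m_i, m_j) must divide a_i - a_j for every pair.
Merge one congruence at a time:
  Start: x ≡ 2 (mod 9).
  Combine with x ≡ 8 (mod 12): gcd(9, 12) = 3; 8 - 2 = 6, which IS divisible by 3, so compatible.
    Write x = 2 + 9·t and substitute into x ≡ 8 (mod 12): 9·t ≡ 8 − 2 = 6 (mod 12).
    Divide the congruence (and modulus) by g = 3: 3·t ≡ 2 (mod 4).
    The inverse of 3 mod 4 is 3 (since 3·3 = 9 = 2·4 + 1), so t ≡ 3·2 = 6 ≡ 2 (mod 4).
    Then x = 2 + 9·2 = 20, valid modulo lcm(9, 12) = 36: x ≡ 20 (mod 36).
  Combine with x ≡ 2 (mod 6): gcd(36, 6) = 6; 2 - 20 = -18, which IS divisible by 6, so compatible.
    Write x = 20 + 36·t and substitute into x ≡ 2 (mod 6): 36·t ≡ 2 − 20 = -18 (mod 6).
    Divide the congruence (and modulus) by g = 6: 6·t ≡ -3 (mod 1).
    Modulo 1 every t works; take t = 0.
    Then x = 20 + 36·0 = 20, valid modulo lcm(36, 6) = 36: x ≡ 20 (mod 36).
Verify: 20 mod 9 = 2, 20 mod 12 = 8, 20 mod 6 = 2.

x ≡ 20 (mod 36).


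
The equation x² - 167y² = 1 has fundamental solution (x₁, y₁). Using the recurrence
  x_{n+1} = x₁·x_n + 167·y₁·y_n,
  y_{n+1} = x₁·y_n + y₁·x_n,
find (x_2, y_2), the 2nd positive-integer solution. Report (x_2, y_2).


Step 1: Find the fundamental solution (x₁, y₁) of x² - 167y² = 1.
  Expand √167 as a continued fraction. a₀ = ⌊√167⌋ = 12; iterate m_{k+1} = d_k·a_k − m_k, d_{k+1} = (167 − m_{k+1}²)/d_k, a_{k+1} = ⌊(a₀ + m_{k+1})/d_{k+1}⌋ (starting m₀ = 0, d₀ = 1), with convergents p_k = a_k·p_{k-1} + p_{k-2}, q_k = a_k·q_{k-1} + q_{k-2} (p₋₁ = 1, q₋₁ = 0):
  k = 0: a₀ = 12; p₀/q₀ = 12/1; p₀² − 167·q₀² = 144 − 167 = -23.
  k = 1: m = 12, d = 23, a = ⌊(12 + 12)/23⌋ = 1; p/q = (1·12 + 1)/(1·1 + 0) = 13/1; p² − 167·q² = 169 − 167 = 2.
  k = 2: m = 11, d = 2, a = ⌊(12 + 11)/2⌋ = 11; p/q = (11·13 + 12)/(11·1 + 1) = 155/12; p² − 167·q² = 24025 − 24048 = -23.
  k = 3: m = 11, d = 23, a = ⌊(12 + 11)/23⌋ = 1; p/q = (1·155 + 13)/(1·12 + 1) = 168/13; p² − 167·q² = 28224 − 28223 = 1.
  The first convergent with p² − 167·q² = 1 gives the fundamental solution (x₁, y₁) = (168, 13).
Step 2: Apply the recurrence (x_{n+1}, y_{n+1}) = (x₁x_n + 167y₁y_n, x₁y_n + y₁x_n) repeatedly.
  From (x_1, y_1) = (168, 13): x_2 = 168·168 + 167·13·13 = 56447; y_2 = 168·13 + 13·168 = 4368.
Step 3: Verify x_2² - 167·y_2² = 3186263809 - 3186263808 = 1 (should be 1). ✓

(x_1, y_1) = (168, 13); (x_2, y_2) = (56447, 4368).


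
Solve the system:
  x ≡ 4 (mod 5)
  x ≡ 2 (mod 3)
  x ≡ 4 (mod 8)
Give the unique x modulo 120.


Moduli 5, 3, 8 are pairwise coprime; by CRT there is a unique solution modulo M = 5 · 3 · 8 = 120.
Solve pairwise, accumulating the modulus:
  Start with x ≡ 4 (mod 5).
  Combine with x ≡ 2 (mod 3): since gcd(5, 3) = 1, we get a unique residue mod 15.
    Write x = 4 + 5·t and substitute into x ≡ 2 (mod 3): 5·t ≡ 2 − 4 = -2 (mod 3).
    Reduce coefficients mod 3: 2·t ≡ 1 (mod 3).
    The inverse of 2 mod 3 is 2 (since 2·2 = 4 = 1·3 + 1), so t ≡ 2·1 = 2 ≡ 2 (mod 3).
    Then x = 4 + 5·2 = 14, valid modulo lcm(5, 3) = 15: x ≡ 14 (mod 15).
  Combine with x ≡ 4 (mod 8): since gcd(15, 8) = 1, we get a unique residue mod 120.
    Write x = 14 + 15·t and substitute into x ≡ 4 (mod 8): 15·t ≡ 4 − 14 = -10 (mod 8).
    Reduce coefficients mod 8: 7·t ≡ 6 (mod 8).
    The inverse of 7 mod 8 is 7 (since 7·7 = 49 = 6·8 + 1), so t ≡ 7·6 = 42 ≡ 2 (mod 8).
    Then x = 14 + 15·2 = 44, valid modulo lcm(15, 8) = 120: x ≡ 44 (mod 120).
Verify: 44 mod 5 = 4 ✓, 44 mod 3 = 2 ✓, 44 mod 8 = 4 ✓.

x ≡ 44 (mod 120).


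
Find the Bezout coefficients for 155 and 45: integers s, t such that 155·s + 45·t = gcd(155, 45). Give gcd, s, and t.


Euclidean algorithm on (155, 45) — divide until remainder is 0:
  155 = 3 · 45 + 20
  45 = 2 · 20 + 5
  20 = 4 · 5 + 0
gcd(155, 45) = 5.
Track Bezout coefficients alongside the remainders: start with r₀ = 155 = a·1 + b·0 (s = 1, t = 0) and r₁ = 45 = a·0 + b·1 (s = 0, t = 1); each new remainder r_{k+1} = r_{k-1} − q_k·r_k inherits s_{k+1} = s_{k-1} − q_k·s_k, t_{k+1} = t_{k-1} − q_k·t_k, so r_k = a·s_k + b·t_k at every step:
  q = 3: r = 20, s = 1 − 3·0 = 1, t = 0 − 3·1 = -3  (check: 155·1 + 45·(-3) = 20)
  q = 2: r = 5, s = 0 − 2·1 = -2, t = 1 − 2·(-3) = 7  (check: 155·(-2) + 45·7 = 5)
The row with r = 5 (the gcd) gives the Bezout coefficients s = -2, t = 7.
Result: 155 · (-2) + 45 · (7) = 5.

gcd(155, 45) = 5; s = -2, t = 7 (check: 155·(-2) + 45·7 = 5).


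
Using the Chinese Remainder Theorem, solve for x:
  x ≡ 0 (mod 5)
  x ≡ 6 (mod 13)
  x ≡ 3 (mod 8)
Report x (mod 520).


Moduli 5, 13, 8 are pairwise coprime; by CRT there is a unique solution modulo M = 5 · 13 · 8 = 520.
Solve pairwise, accumulating the modulus:
  Start with x ≡ 0 (mod 5).
  Combine with x ≡ 6 (mod 13): since gcd(5, 13) = 1, we get a unique residue mod 65.
    Write x = 0 + 5·t and substitute into x ≡ 6 (mod 13): 5·t ≡ 6 − 0 = 6 (mod 13).
    The inverse of 5 mod 13 is 8 (since 5·8 = 40 = 3·13 + 1), so t ≡ 8·6 = 48 ≡ 9 (mod 13).
    Then x = 0 + 5·9 = 45, valid modulo lcm(5, 13) = 65: x ≡ 45 (mod 65).
  Combine with x ≡ 3 (mod 8): since gcd(65, 8) = 1, we get a unique residue mod 520.
    Write x = 45 + 65·t and substitute into x ≡ 3 (mod 8): 65·t ≡ 3 − 45 = -42 (mod 8).
    Reduce coefficients mod 8: 1·t ≡ 6 (mod 8).
    So t ≡ 6 (mod 8).
    Then x = 45 + 65·6 = 435, valid modulo lcm(65, 8) = 520: x ≡ 435 (mod 520).
Verify: 435 mod 5 = 0 ✓, 435 mod 13 = 6 ✓, 435 mod 8 = 3 ✓.

x ≡ 435 (mod 520).


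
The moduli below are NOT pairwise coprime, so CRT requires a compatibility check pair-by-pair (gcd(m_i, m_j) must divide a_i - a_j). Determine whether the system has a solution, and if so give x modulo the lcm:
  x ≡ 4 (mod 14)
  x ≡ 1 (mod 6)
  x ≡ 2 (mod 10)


Moduli 14, 6, 10 are not pairwise coprime, so CRT works modulo lcm(m_i) when all pairwise compatibility conditions hold.
Pairwise compatibility: gcd(m_i, m_j) must divide a_i - a_j for every pair.
Merge one congruence at a time:
  Start: x ≡ 4 (mod 14).
  Combine with x ≡ 1 (mod 6): gcd(14, 6) = 2, and 1 - 4 = -3 is NOT divisible by 2.
    ⇒ system is inconsistent (no integer solution).

No solution (the system is inconsistent).


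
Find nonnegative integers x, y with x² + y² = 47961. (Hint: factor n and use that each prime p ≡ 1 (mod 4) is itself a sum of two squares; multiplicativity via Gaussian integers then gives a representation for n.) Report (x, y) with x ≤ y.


Step 1: Factor n = 47961 = 3^2 · 73^2.
Step 2: Check the mod-4 condition on each prime factor: 3 ≡ 3 (mod 4), exponent 2 (must be even); 73 ≡ 1 (mod 4), exponent 2.
All primes ≡ 3 (mod 4) appear to even exponent (or don't appear), so by the two-squares theorem n IS expressible as a sum of two squares.
Step 3: Build a representation. Group n = k² · m with k = 3 and m = 73 · 73 = 5329 (a product of primes ≡ 1 (mod 4)); a representation of m scales to one of n via (k·x)² + (k·y)² = k²(x² + y²). Each prime p ≡ 1 (mod 4) is itself a sum of two squares; find a² by testing p − a² for a perfect square:
  73: 73 − 1² = 72, 73 − 2² = 69, 73 − 3² = 64 = 8² ⇒ 73 = 3² + 8².
  Combine using the Brahmagupta–Fibonacci identity (a² + b²)(c² + d²) = (ac − bd)² + (ad + bc)² = (ac + bd)² + (ad − bc)²:
  73 · 73 = 5329: from (3² + 8²)(3² + 8²), take (3·3 − 8·8, 3·8 + 8·3) = (9 − 64, 24 + 24) = (-55, 48); dropping signs (only squares matter) gives (55, 48); check 55² + 48² = 3025 + 2304 = 5329 ✓.
  Scale by k = 3: (3·55, 3·48) = (165, 144).
Step 4: Order so x ≤ y and verify: 144² + 165² = 20736 + 27225 = 47961 = n. ✓

n = 47961 = 144² + 165² (one valid representation with x ≤ y).


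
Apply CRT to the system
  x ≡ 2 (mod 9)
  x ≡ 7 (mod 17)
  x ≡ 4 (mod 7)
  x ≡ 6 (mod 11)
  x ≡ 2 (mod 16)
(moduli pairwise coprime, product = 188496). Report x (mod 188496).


Product of moduli M = 9 · 17 · 7 · 11 · 16 = 188496.
Merge one congruence at a time:
  Start: x ≡ 2 (mod 9).
  Combine with x ≡ 7 (mod 17); new modulus lcm = 153.
    Write x = 2 + 9·t and substitute into x ≡ 7 (mod 17): 9·t ≡ 7 − 2 = 5 (mod 17).
    The inverse of 9 mod 17 is 2 (since 9·2 = 18 = 1·17 + 1), so t ≡ 2·5 = 10 ≡ 10 (mod 17).
    Then x = 2 + 9·10 = 92, valid modulo lcm(9, 17) = 153: x ≡ 92 (mod 153).
  Combine with x ≡ 4 (mod 7); new modulus lcm = 1071.
    Write x = 92 + 153·t and substitute into x ≡ 4 (mod 7): 153·t ≡ 4 − 92 = -88 (mod 7).
    Reduce coefficients mod 7: 6·t ≡ 3 (mod 7).
    The inverse of 6 mod 7 is 6 (since 6·6 = 36 = 5·7 + 1), so t ≡ 6·3 = 18 ≡ 4 (mod 7).
    Then x = 92 + 153·4 = 704, valid modulo lcm(153, 7) = 1071: x ≡ 704 (mod 1071).
  Combine with x ≡ 6 (mod 11); new modulus lcm = 11781.
    Write x = 704 + 1071·t and substitute into x ≡ 6 (mod 11): 1071·t ≡ 6 − 704 = -698 (mod 11).
    Reduce coefficients mod 11: 4·t ≡ 6 (mod 11).
    The inverse of 4 mod 11 is 3 (since 4·3 = 12 = 1·11 + 1), so t ≡ 3·6 = 18 ≡ 7 (mod 11).
    Then x = 704 + 1071·7 = 8201, valid modulo lcm(1071, 11) = 11781: x ≡ 8201 (mod 11781).
  Combine with x ≡ 2 (mod 16); new modulus lcm = 188496.
    Write x = 8201 + 11781·t and substitute into x ≡ 2 (mod 16): 11781·t ≡ 2 − 8201 = -8199 (mod 16).
    Reduce coefficients mod 16: 5·t ≡ 9 (mod 16).
    The inverse of 5 mod 16 is 13 (since 5·13 = 65 = 4·16 + 1), so t ≡ 13·9 = 117 ≡ 5 (mod 16).
    Then x = 8201 + 11781·5 = 67106, valid modulo lcm(11781, 16) = 188496: x ≡ 67106 (mod 188496).
Verify against each original: 67106 mod 9 = 2, 67106 mod 17 = 7, 67106 mod 7 = 4, 67106 mod 11 = 6, 67106 mod 16 = 2.

x ≡ 67106 (mod 188496).


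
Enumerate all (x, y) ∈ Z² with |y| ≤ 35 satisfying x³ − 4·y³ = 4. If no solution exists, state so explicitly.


The equation is x³ - 4y³ = 4. For fixed y, x³ = 4·y³ + 4, so a solution requires the RHS to be a perfect cube.
Strategy: iterate y from -35 to 35, compute RHS = 4·y³ + 4, and check whether it is a (positive or negative) perfect cube.
Check small values of y:
  y = 0: RHS = 4 is not a perfect cube.
  y = 1: RHS = 8 = (2)³ ⇒ x = 2 works.
  y = -1: RHS = 0 = (0)³ ⇒ x = 0 works.
  y = 2: RHS = 36 is not a perfect cube.
  y = -2: RHS = -28 is not a perfect cube.
  y = 3: RHS = 112 is not a perfect cube.
  y = -3: RHS = -104 is not a perfect cube.
Continuing the search up to |y| = 35 finds no further solutions beyond those listed.
Collected solutions: (0, -1), (2, 1).

Solutions (with |y| ≤ 35): (0, -1), (2, 1).


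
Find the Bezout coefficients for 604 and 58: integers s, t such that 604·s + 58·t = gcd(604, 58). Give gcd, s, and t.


Euclidean algorithm on (604, 58) — divide until remainder is 0:
  604 = 10 · 58 + 24
  58 = 2 · 24 + 10
  24 = 2 · 10 + 4
  10 = 2 · 4 + 2
  4 = 2 · 2 + 0
gcd(604, 58) = 2.
Track Bezout coefficients alongside the remainders: start with r₀ = 604 = a·1 + b·0 (s = 1, t = 0) and r₁ = 58 = a·0 + b·1 (s = 0, t = 1); each new remainder r_{k+1} = r_{k-1} − q_k·r_k inherits s_{k+1} = s_{k-1} − q_k·s_k, t_{k+1} = t_{k-1} − q_k·t_k, so r_k = a·s_k + b·t_k at every step:
  q = 10: r = 24, s = 1 − 10·0 = 1, t = 0 − 10·1 = -10  (check: 604·1 + 58·(-10) = 24)
  q = 2: r = 10, s = 0 − 2·1 = -2, t = 1 − 2·(-10) = 21  (check: 604·(-2) + 58·21 = 10)
  q = 2: r = 4, s = 1 − 2·(-2) = 5, t = -10 − 2·21 = -52  (check: 604·5 + 58·(-52) = 4)
  q = 2: r = 2, s = -2 − 2·5 = -12, t = 21 − 2·(-52) = 125  (check: 604·(-12) + 58·125 = 2)
The row with r = 2 (the gcd) gives the Bezout coefficients s = -12, t = 125.
Result: 604 · (-12) + 58 · (125) = 2.

gcd(604, 58) = 2; s = -12, t = 125 (check: 604·(-12) + 58·125 = 2).


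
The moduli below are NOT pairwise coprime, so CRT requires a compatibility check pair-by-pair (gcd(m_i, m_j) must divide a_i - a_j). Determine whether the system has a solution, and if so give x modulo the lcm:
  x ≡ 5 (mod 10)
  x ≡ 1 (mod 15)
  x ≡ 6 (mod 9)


Moduli 10, 15, 9 are not pairwise coprime, so CRT works modulo lcm(m_i) when all pairwise compatibility conditions hold.
Pairwise compatibility: gcd(m_i, m_j) must divide a_i - a_j for every pair.
Merge one congruence at a time:
  Start: x ≡ 5 (mod 10).
  Combine with x ≡ 1 (mod 15): gcd(10, 15) = 5, and 1 - 5 = -4 is NOT divisible by 5.
    ⇒ system is inconsistent (no integer solution).

No solution (the system is inconsistent).


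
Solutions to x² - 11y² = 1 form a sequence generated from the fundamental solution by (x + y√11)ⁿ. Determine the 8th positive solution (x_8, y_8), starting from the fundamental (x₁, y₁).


Step 1: Find the fundamental solution (x₁, y₁) of x² - 11y² = 1.
  Expand √11 as a continued fraction. a₀ = ⌊√11⌋ = 3; iterate m_{k+1} = d_k·a_k − m_k, d_{k+1} = (11 − m_{k+1}²)/d_k, a_{k+1} = ⌊(a₀ + m_{k+1})/d_{k+1}⌋ (starting m₀ = 0, d₀ = 1), with convergents p_k = a_k·p_{k-1} + p_{k-2}, q_k = a_k·q_{k-1} + q_{k-2} (p₋₁ = 1, q₋₁ = 0):
  k = 0: a₀ = 3; p₀/q₀ = 3/1; p₀² − 11·q₀² = 9 − 11 = -2.
  k = 1: m = 3, d = 2, a = ⌊(3 + 3)/2⌋ = 3; p/q = (3·3 + 1)/(3·1 + 0) = 10/3; p² − 11·q² = 100 − 99 = 1.
  The first convergent with p² − 11·q² = 1 gives the fundamental solution (x₁, y₁) = (10, 3).
Step 2: Apply the recurrence (x_{n+1}, y_{n+1}) = (x₁x_n + 11y₁y_n, x₁y_n + y₁x_n) repeatedly.
  From (x_1, y_1) = (10, 3): x_2 = 10·10 + 11·3·3 = 199; y_2 = 10·3 + 3·10 = 60.
  From (x_2, y_2) = (199, 60): x_3 = 10·199 + 11·3·60 = 3970; y_3 = 10·60 + 3·199 = 1197.
  From (x_3, y_3) = (3970, 1197): x_4 = 10·3970 + 11·3·1197 = 79201; y_4 = 10·1197 + 3·3970 = 23880.
  From (x_4, y_4) = (79201, 23880): x_5 = 10·79201 + 11·3·23880 = 1580050; y_5 = 10·23880 + 3·79201 = 476403.
  From (x_5, y_5) = (1580050, 476403): x_6 = 10·1580050 + 11·3·476403 = 31521799; y_6 = 10·476403 + 3·1580050 = 9504180.
  From (x_6, y_6) = (31521799, 9504180): x_7 = 10·31521799 + 11·3·9504180 = 628855930; y_7 = 10·9504180 + 3·31521799 = 189607197.
  From (x_7, y_7) = (628855930, 189607197): x_8 = 10·628855930 + 11·3·189607197 = 12545596801; y_8 = 10·189607197 + 3·628855930 = 3782639760.
Step 3: Verify x_8² - 11·y_8² = 157391999093261433601 - 157391999093261433600 = 1 (should be 1). ✓

(x_1, y_1) = (10, 3); (x_8, y_8) = (12545596801, 3782639760).


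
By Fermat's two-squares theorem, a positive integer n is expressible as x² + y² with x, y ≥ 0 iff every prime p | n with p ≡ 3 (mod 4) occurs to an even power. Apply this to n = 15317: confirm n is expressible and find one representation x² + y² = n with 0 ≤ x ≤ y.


Step 1: Factor n = 15317 = 17^2 · 53.
Step 2: Check the mod-4 condition on each prime factor: 17 ≡ 1 (mod 4), exponent 2; 53 ≡ 1 (mod 4), exponent 1.
All primes ≡ 3 (mod 4) appear to even exponent (or don't appear), so by the two-squares theorem n IS expressible as a sum of two squares.
Step 3: Build a representation. Here n = 17 · 17 · 53 is a product of primes ≡ 1 (mod 4). Each prime p ≡ 1 (mod 4) is itself a sum of two squares; find a² by testing p − a² for a perfect square:
  17: 17 − 1² = 16 = 4² ⇒ 17 = 1² + 4².
  53: 53 − 1² = 52, 53 − 2² = 49 = 7² ⇒ 53 = 2² + 7².
  Combine using the Brahmagupta–Fibonacci identity (a² + b²)(c² + d²) = (ac − bd)² + (ad + bc)² = (ac + bd)² + (ad − bc)²:
  17 · 17 = 289: from (1² + 4²)(1² + 4²), take (1·1 − 4·4, 1·4 + 4·1) = (1 − 16, 4 + 4) = (-15, 8); dropping signs (only squares matter) gives (15, 8); check 15² + 8² = 225 + 64 = 289 ✓.
  289 · 53 = 15317: from (15² + 8²)(2² + 7²), take (15·2 − 8·7, 15·7 + 8·2) = (30 − 56, 105 + 16) = (-26, 121); dropping signs (only squares matter) gives (26, 121); check 26² + 121² = 676 + 14641 = 15317 ✓.
Step 4: Order so x ≤ y and verify: 26² + 121² = 676 + 14641 = 15317 = n. ✓

n = 15317 = 26² + 121² (one valid representation with x ≤ y).


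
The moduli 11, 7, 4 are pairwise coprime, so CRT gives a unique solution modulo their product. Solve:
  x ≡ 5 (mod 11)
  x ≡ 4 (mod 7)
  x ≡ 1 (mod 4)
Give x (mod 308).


Moduli 11, 7, 4 are pairwise coprime; by CRT there is a unique solution modulo M = 11 · 7 · 4 = 308.
Solve pairwise, accumulating the modulus:
  Start with x ≡ 5 (mod 11).
  Combine with x ≡ 4 (mod 7): since gcd(11, 7) = 1, we get a unique residue mod 77.
    Write x = 5 + 11·t and substitute into x ≡ 4 (mod 7): 11·t ≡ 4 − 5 = -1 (mod 7).
    Reduce coefficients mod 7: 4·t ≡ 6 (mod 7).
    The inverse of 4 mod 7 is 2 (since 4·2 = 8 = 1·7 + 1), so t ≡ 2·6 = 12 ≡ 5 (mod 7).
    Then x = 5 + 11·5 = 60, valid modulo lcm(11, 7) = 77: x ≡ 60 (mod 77).
  Combine with x ≡ 1 (mod 4): since gcd(77, 4) = 1, we get a unique residue mod 308.
    Write x = 60 + 77·t and substitute into x ≡ 1 (mod 4): 77·t ≡ 1 − 60 = -59 (mod 4).
    Reduce coefficients mod 4: 1·t ≡ 1 (mod 4).
    So t ≡ 1 (mod 4).
    Then x = 60 + 77·1 = 137, valid modulo lcm(77, 4) = 308: x ≡ 137 (mod 308).
Verify: 137 mod 11 = 5 ✓, 137 mod 7 = 4 ✓, 137 mod 4 = 1 ✓.

x ≡ 137 (mod 308).


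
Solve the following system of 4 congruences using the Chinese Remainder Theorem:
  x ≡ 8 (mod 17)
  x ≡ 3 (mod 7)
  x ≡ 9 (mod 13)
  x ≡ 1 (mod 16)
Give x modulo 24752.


Product of moduli M = 17 · 7 · 13 · 16 = 24752.
Merge one congruence at a time:
  Start: x ≡ 8 (mod 17).
  Combine with x ≡ 3 (mod 7); new modulus lcm = 119.
    Write x = 8 + 17·t and substitute into x ≡ 3 (mod 7): 17·t ≡ 3 − 8 = -5 (mod 7).
    Reduce coefficients mod 7: 3·t ≡ 2 (mod 7).
    The inverse of 3 mod 7 is 5 (since 3·5 = 15 = 2·7 + 1), so t ≡ 5·2 = 10 ≡ 3 (mod 7).
    Then x = 8 + 17·3 = 59, valid modulo lcm(17, 7) = 119: x ≡ 59 (mod 119).
  Combine with x ≡ 9 (mod 13); new modulus lcm = 1547.
    Write x = 59 + 119·t and substitute into x ≡ 9 (mod 13): 119·t ≡ 9 − 59 = -50 (mod 13).
    Reduce coefficients mod 13: 2·t ≡ 2 (mod 13).
    The inverse of 2 mod 13 is 7 (since 2·7 = 14 = 1·13 + 1), so t ≡ 7·2 = 14 ≡ 1 (mod 13).
    Then x = 59 + 119·1 = 178, valid modulo lcm(119, 13) = 1547: x ≡ 178 (mod 1547).
  Combine with x ≡ 1 (mod 16); new modulus lcm = 24752.
    Write x = 178 + 1547·t and substitute into x ≡ 1 (mod 16): 1547·t ≡ 1 − 178 = -177 (mod 16).
    Reduce coefficients mod 16: 11·t ≡ 15 (mod 16).
    The inverse of 11 mod 16 is 3 (since 11·3 = 33 = 2·16 + 1), so t ≡ 3·15 = 45 ≡ 13 (mod 16).
    Then x = 178 + 1547·13 = 20289, valid modulo lcm(1547, 16) = 24752: x ≡ 20289 (mod 24752).
Verify against each original: 20289 mod 17 = 8, 20289 mod 7 = 3, 20289 mod 13 = 9, 20289 mod 16 = 1.

x ≡ 20289 (mod 24752).


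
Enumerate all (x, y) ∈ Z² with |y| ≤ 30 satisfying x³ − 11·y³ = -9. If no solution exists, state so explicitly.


The equation is x³ - 11y³ = -9. For fixed y, x³ = 11·y³ − 9, so a solution requires the RHS to be a perfect cube.
Strategy: iterate y from -30 to 30, compute RHS = 11·y³ − 9, and check whether it is a (positive or negative) perfect cube.
Check small values of y:
  y = 0: RHS = -9 is not a perfect cube.
  y = 1: RHS = 2 is not a perfect cube.
  y = -1: RHS = -20 is not a perfect cube.
  y = 2: RHS = 79 is not a perfect cube.
  y = -2: RHS = -97 is not a perfect cube.
  y = 3: RHS = 288 is not a perfect cube.
  y = -3: RHS = -306 is not a perfect cube.
Continuing the search up to |y| = 30 finds no solutions either.
No (x, y) in the scanned range satisfies the equation.

No integer solutions with |y| ≤ 30.
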